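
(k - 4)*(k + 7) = k^2 + 3*k - 28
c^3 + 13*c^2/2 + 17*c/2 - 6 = (c - 1/2)*(c + 3)*(c + 4)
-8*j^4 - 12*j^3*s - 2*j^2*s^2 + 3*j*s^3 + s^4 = (-2*j + s)*(j + s)*(2*j + s)^2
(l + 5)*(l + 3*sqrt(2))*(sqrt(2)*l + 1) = sqrt(2)*l^3 + 7*l^2 + 5*sqrt(2)*l^2 + 3*sqrt(2)*l + 35*l + 15*sqrt(2)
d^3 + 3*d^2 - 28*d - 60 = (d - 5)*(d + 2)*(d + 6)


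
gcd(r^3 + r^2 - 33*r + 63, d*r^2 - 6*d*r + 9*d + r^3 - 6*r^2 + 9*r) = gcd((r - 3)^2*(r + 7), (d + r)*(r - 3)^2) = r^2 - 6*r + 9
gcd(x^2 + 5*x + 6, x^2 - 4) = x + 2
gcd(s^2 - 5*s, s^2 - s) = s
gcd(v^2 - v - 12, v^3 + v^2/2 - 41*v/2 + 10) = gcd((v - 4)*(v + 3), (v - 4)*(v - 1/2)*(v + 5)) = v - 4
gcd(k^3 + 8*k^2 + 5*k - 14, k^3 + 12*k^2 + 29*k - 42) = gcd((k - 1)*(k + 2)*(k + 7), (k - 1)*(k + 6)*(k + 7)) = k^2 + 6*k - 7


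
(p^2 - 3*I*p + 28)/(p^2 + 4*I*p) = (p - 7*I)/p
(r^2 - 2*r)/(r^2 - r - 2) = r/(r + 1)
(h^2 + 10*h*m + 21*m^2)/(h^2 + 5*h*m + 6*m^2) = (h + 7*m)/(h + 2*m)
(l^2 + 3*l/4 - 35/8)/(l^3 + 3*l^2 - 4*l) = (8*l^2 + 6*l - 35)/(8*l*(l^2 + 3*l - 4))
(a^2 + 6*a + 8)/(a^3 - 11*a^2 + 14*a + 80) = (a + 4)/(a^2 - 13*a + 40)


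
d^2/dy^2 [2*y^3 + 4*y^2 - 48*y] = 12*y + 8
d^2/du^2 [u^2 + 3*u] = 2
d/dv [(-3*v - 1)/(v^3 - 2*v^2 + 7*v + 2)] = (6*v^3 - 3*v^2 - 4*v + 1)/(v^6 - 4*v^5 + 18*v^4 - 24*v^3 + 41*v^2 + 28*v + 4)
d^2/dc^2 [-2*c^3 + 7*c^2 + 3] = 14 - 12*c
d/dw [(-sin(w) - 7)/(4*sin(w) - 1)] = 29*cos(w)/(4*sin(w) - 1)^2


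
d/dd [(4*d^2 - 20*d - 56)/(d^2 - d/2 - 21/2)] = 8*(9*d^2 + 14*d + 91)/(4*d^4 - 4*d^3 - 83*d^2 + 42*d + 441)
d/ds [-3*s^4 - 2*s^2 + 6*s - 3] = -12*s^3 - 4*s + 6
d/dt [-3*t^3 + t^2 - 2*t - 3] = -9*t^2 + 2*t - 2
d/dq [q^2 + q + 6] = 2*q + 1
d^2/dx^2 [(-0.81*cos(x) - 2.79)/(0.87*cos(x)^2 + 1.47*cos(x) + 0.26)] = (2.33308400411393*(1 - cos(x)^2)^2 + 0.193006315395797*cos(x)^5 + 2.63775297707588*cos(x)^3 + 1.6831677277325*cos(x)^2 - 6.71206725089036*cos(x) - 5.53673214391963)/(0.591836734693878*cos(x)^2 + 1.0*cos(x) + 0.17687074829932)^3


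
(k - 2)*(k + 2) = k^2 - 4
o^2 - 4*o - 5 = (o - 5)*(o + 1)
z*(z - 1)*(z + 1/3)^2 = z^4 - z^3/3 - 5*z^2/9 - z/9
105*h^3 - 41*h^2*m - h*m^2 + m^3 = (-5*h + m)*(-3*h + m)*(7*h + m)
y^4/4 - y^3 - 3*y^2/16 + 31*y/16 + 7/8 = (y/4 + 1/4)*(y - 7/2)*(y - 2)*(y + 1/2)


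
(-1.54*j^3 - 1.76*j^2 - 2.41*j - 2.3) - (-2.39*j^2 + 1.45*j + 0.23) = -1.54*j^3 + 0.63*j^2 - 3.86*j - 2.53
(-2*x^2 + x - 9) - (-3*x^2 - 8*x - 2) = x^2 + 9*x - 7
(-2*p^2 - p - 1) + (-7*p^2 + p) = -9*p^2 - 1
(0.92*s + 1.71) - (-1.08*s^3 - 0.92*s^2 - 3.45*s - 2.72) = 1.08*s^3 + 0.92*s^2 + 4.37*s + 4.43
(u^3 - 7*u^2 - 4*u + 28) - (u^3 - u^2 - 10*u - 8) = -6*u^2 + 6*u + 36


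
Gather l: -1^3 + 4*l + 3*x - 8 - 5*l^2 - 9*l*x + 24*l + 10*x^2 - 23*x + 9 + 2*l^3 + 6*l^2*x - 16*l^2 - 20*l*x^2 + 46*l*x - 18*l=2*l^3 + l^2*(6*x - 21) + l*(-20*x^2 + 37*x + 10) + 10*x^2 - 20*x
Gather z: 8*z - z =7*z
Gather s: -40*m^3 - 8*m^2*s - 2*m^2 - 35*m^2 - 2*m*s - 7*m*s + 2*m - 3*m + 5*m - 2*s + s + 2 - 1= -40*m^3 - 37*m^2 + 4*m + s*(-8*m^2 - 9*m - 1) + 1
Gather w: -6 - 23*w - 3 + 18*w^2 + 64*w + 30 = 18*w^2 + 41*w + 21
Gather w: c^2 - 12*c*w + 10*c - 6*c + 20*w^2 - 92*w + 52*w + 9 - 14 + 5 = c^2 + 4*c + 20*w^2 + w*(-12*c - 40)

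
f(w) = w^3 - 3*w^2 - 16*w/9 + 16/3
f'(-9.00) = 295.22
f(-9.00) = -950.67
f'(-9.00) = 295.22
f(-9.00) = -950.67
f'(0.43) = -3.80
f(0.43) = 4.09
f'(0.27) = -3.18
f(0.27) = 4.65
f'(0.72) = -4.54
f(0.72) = 2.87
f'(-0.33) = 0.53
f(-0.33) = 5.56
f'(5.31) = 50.95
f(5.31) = 61.03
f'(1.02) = -4.78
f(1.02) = 1.46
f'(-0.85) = 5.49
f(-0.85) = 4.06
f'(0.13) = -2.51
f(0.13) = 5.05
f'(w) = 3*w^2 - 6*w - 16/9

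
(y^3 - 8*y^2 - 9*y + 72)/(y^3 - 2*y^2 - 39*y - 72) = (y - 3)/(y + 3)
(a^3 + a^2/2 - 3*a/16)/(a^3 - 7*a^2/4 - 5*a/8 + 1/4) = a*(4*a + 3)/(2*(2*a^2 - 3*a - 2))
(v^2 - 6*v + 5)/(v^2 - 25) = (v - 1)/(v + 5)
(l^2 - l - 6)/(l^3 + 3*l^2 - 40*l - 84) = (l - 3)/(l^2 + l - 42)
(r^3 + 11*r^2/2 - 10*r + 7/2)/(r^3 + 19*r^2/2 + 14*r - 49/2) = (2*r - 1)/(2*r + 7)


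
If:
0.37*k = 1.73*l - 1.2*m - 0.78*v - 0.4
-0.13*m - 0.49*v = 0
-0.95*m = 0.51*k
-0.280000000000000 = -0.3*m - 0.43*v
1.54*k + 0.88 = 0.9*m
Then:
No Solution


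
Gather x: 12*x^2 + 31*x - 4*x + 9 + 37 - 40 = 12*x^2 + 27*x + 6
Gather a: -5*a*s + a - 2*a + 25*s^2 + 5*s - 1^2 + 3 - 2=a*(-5*s - 1) + 25*s^2 + 5*s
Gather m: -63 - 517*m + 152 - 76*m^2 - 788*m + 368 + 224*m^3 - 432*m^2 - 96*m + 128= 224*m^3 - 508*m^2 - 1401*m + 585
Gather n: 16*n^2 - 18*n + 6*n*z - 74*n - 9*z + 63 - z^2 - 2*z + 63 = 16*n^2 + n*(6*z - 92) - z^2 - 11*z + 126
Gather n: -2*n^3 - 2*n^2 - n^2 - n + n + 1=-2*n^3 - 3*n^2 + 1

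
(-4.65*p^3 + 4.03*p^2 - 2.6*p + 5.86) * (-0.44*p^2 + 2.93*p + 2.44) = 2.046*p^5 - 15.3977*p^4 + 1.6059*p^3 - 0.363200000000001*p^2 + 10.8258*p + 14.2984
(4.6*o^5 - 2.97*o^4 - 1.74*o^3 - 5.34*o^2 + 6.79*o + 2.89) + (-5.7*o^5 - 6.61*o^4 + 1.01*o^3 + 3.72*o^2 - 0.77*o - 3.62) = -1.1*o^5 - 9.58*o^4 - 0.73*o^3 - 1.62*o^2 + 6.02*o - 0.73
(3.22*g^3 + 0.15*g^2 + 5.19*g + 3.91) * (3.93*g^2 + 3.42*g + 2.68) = 12.6546*g^5 + 11.6019*g^4 + 29.5393*g^3 + 33.5181*g^2 + 27.2814*g + 10.4788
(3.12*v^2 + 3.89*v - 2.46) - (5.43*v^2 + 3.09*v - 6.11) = -2.31*v^2 + 0.8*v + 3.65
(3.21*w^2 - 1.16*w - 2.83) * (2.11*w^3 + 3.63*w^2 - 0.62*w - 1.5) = 6.7731*w^5 + 9.2047*w^4 - 12.1723*w^3 - 14.3687*w^2 + 3.4946*w + 4.245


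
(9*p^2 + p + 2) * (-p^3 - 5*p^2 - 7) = -9*p^5 - 46*p^4 - 7*p^3 - 73*p^2 - 7*p - 14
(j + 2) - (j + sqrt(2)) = 2 - sqrt(2)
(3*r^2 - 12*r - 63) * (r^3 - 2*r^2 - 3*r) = 3*r^5 - 18*r^4 - 48*r^3 + 162*r^2 + 189*r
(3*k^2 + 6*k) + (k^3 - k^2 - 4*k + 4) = k^3 + 2*k^2 + 2*k + 4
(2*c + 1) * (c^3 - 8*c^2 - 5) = 2*c^4 - 15*c^3 - 8*c^2 - 10*c - 5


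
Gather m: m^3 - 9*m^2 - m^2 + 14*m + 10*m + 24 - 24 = m^3 - 10*m^2 + 24*m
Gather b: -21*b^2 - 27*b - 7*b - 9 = -21*b^2 - 34*b - 9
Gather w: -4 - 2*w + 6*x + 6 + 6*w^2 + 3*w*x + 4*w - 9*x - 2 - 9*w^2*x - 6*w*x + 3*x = w^2*(6 - 9*x) + w*(2 - 3*x)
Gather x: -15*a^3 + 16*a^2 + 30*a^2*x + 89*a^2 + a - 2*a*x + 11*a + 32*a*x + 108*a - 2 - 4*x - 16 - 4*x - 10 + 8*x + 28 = -15*a^3 + 105*a^2 + 120*a + x*(30*a^2 + 30*a)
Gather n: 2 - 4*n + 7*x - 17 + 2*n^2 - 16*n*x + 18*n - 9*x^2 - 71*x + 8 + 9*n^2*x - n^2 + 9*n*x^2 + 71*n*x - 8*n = n^2*(9*x + 1) + n*(9*x^2 + 55*x + 6) - 9*x^2 - 64*x - 7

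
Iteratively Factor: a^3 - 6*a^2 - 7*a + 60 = (a - 4)*(a^2 - 2*a - 15) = (a - 5)*(a - 4)*(a + 3)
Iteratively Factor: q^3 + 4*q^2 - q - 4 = (q - 1)*(q^2 + 5*q + 4) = (q - 1)*(q + 4)*(q + 1)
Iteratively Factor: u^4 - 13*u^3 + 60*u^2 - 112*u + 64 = (u - 1)*(u^3 - 12*u^2 + 48*u - 64) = (u - 4)*(u - 1)*(u^2 - 8*u + 16) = (u - 4)^2*(u - 1)*(u - 4)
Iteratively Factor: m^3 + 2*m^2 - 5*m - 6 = (m + 1)*(m^2 + m - 6) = (m - 2)*(m + 1)*(m + 3)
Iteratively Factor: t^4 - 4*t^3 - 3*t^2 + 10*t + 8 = (t - 2)*(t^3 - 2*t^2 - 7*t - 4) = (t - 4)*(t - 2)*(t^2 + 2*t + 1) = (t - 4)*(t - 2)*(t + 1)*(t + 1)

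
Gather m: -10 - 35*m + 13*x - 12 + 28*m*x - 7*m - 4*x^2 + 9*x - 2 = m*(28*x - 42) - 4*x^2 + 22*x - 24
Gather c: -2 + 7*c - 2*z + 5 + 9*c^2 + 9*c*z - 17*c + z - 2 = 9*c^2 + c*(9*z - 10) - z + 1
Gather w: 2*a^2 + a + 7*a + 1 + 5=2*a^2 + 8*a + 6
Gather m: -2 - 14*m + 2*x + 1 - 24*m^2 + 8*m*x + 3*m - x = -24*m^2 + m*(8*x - 11) + x - 1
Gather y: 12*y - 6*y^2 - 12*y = -6*y^2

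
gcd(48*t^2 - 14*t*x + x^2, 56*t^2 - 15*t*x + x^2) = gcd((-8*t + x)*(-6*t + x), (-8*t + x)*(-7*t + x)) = -8*t + x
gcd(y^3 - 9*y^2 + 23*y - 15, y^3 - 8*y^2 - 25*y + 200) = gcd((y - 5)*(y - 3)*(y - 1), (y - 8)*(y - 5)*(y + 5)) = y - 5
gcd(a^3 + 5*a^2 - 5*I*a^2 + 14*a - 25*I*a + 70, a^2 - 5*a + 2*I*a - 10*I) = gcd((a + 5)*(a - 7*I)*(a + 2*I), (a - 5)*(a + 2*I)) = a + 2*I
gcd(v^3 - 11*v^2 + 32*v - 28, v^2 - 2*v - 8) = 1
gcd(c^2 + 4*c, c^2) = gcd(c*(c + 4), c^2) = c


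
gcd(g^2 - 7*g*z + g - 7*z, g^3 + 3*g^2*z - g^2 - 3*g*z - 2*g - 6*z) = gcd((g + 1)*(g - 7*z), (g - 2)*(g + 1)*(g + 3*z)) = g + 1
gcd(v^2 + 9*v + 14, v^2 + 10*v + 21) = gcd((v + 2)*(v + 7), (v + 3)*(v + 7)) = v + 7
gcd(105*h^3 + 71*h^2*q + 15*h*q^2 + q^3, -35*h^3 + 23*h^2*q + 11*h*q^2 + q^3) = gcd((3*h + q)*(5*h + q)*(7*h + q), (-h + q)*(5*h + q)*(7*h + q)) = 35*h^2 + 12*h*q + q^2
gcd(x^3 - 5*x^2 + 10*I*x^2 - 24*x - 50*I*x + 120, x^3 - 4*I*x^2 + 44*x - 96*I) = x + 6*I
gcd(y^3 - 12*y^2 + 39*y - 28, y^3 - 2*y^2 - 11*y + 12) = y^2 - 5*y + 4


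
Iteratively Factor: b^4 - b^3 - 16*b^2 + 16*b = (b)*(b^3 - b^2 - 16*b + 16) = b*(b - 4)*(b^2 + 3*b - 4) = b*(b - 4)*(b - 1)*(b + 4)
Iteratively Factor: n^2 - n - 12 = (n + 3)*(n - 4)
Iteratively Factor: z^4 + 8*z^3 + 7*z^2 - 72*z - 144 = (z + 4)*(z^3 + 4*z^2 - 9*z - 36) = (z + 4)^2*(z^2 - 9) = (z + 3)*(z + 4)^2*(z - 3)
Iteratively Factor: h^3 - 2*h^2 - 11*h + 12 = (h + 3)*(h^2 - 5*h + 4) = (h - 4)*(h + 3)*(h - 1)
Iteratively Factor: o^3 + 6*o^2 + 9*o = (o)*(o^2 + 6*o + 9) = o*(o + 3)*(o + 3)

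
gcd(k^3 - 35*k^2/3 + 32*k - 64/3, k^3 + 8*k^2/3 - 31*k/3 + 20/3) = k - 1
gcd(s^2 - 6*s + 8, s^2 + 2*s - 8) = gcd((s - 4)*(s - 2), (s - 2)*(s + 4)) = s - 2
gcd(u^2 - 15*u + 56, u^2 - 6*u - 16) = u - 8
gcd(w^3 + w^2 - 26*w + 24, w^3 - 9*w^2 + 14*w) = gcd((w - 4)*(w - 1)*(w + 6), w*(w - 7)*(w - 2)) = 1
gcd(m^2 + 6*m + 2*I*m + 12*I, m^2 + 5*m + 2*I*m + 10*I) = m + 2*I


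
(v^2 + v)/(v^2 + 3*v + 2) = v/(v + 2)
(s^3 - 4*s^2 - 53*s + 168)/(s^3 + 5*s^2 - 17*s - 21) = (s - 8)/(s + 1)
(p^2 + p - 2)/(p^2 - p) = (p + 2)/p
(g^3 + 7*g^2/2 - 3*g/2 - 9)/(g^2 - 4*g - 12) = (2*g^2 + 3*g - 9)/(2*(g - 6))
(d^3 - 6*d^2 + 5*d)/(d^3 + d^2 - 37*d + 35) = d/(d + 7)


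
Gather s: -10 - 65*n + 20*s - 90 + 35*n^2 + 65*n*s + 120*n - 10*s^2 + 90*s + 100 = 35*n^2 + 55*n - 10*s^2 + s*(65*n + 110)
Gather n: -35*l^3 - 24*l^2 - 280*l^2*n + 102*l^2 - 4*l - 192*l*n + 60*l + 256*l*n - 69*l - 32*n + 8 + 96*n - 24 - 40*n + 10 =-35*l^3 + 78*l^2 - 13*l + n*(-280*l^2 + 64*l + 24) - 6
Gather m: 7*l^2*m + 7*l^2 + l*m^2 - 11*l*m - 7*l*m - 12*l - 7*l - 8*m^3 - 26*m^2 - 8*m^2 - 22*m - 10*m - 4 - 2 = 7*l^2 - 19*l - 8*m^3 + m^2*(l - 34) + m*(7*l^2 - 18*l - 32) - 6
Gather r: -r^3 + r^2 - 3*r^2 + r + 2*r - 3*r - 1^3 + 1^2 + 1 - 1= -r^3 - 2*r^2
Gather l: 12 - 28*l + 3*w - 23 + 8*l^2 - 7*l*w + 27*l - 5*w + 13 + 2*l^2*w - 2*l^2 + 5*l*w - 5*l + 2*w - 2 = l^2*(2*w + 6) + l*(-2*w - 6)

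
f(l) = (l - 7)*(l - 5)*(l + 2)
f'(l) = (l - 7)*(l - 5) + (l - 7)*(l + 2) + (l - 5)*(l + 2) = 3*l^2 - 20*l + 11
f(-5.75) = -513.98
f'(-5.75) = 225.19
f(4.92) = 1.15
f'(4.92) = -14.78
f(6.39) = -7.11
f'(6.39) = 5.70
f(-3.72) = -160.78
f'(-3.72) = 126.92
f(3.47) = 29.54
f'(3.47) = -22.28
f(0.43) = 72.96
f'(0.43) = 2.95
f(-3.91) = -185.67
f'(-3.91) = 135.06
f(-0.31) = 65.60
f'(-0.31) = 17.49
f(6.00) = -8.00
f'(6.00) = -1.00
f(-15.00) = -5720.00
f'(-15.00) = 986.00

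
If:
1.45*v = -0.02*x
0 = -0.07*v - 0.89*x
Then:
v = 0.00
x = 0.00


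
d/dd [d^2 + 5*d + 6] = 2*d + 5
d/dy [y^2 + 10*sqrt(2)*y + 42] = 2*y + 10*sqrt(2)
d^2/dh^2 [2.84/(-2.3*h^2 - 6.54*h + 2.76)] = (30.0472*h^2 + 85.43856*h - 2.84*(4.6*h + 6.54)*(9.2*h + 13.08) - 36.05664)/(2.3*h^2 + 6.54*h - 2.76)^3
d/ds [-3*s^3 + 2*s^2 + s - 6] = -9*s^2 + 4*s + 1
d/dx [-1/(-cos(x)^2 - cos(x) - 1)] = (2*cos(x) + 1)*sin(x)/(cos(x)^2 + cos(x) + 1)^2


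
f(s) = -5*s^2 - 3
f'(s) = -10*s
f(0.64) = -5.05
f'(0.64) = -6.40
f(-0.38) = -3.72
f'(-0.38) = 3.80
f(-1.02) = -8.20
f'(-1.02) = 10.20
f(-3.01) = -48.30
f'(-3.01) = 30.10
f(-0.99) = -7.90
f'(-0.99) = 9.90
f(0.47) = -4.10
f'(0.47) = -4.70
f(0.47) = -4.10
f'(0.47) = -4.70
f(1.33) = -11.84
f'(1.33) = -13.30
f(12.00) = -723.00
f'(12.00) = -120.00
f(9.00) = -408.00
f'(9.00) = -90.00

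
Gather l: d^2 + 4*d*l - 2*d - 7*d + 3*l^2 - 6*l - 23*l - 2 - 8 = d^2 - 9*d + 3*l^2 + l*(4*d - 29) - 10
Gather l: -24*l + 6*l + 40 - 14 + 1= 27 - 18*l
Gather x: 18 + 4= 22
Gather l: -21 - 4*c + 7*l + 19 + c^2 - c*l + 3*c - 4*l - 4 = c^2 - c + l*(3 - c) - 6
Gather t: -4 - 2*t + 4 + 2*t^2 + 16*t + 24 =2*t^2 + 14*t + 24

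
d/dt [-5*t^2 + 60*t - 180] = 60 - 10*t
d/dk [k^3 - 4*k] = 3*k^2 - 4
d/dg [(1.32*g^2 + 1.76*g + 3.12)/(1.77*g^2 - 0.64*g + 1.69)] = (-3.96*g^2 - 6.5832*g + 4.9712)/(3.1329*g^4 - 2.2656*g^3 + 6.3922*g^2 - 2.1632*g + 2.8561)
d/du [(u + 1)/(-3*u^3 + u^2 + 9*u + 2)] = (-3*u^3 + u^2 + 9*u - (u + 1)*(-9*u^2 + 2*u + 9) + 2)/(-3*u^3 + u^2 + 9*u + 2)^2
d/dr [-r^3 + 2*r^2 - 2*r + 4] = -3*r^2 + 4*r - 2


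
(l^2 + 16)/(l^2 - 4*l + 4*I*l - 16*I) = (l - 4*I)/(l - 4)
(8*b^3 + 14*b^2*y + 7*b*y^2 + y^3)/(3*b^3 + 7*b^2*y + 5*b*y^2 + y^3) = (8*b^2 + 6*b*y + y^2)/(3*b^2 + 4*b*y + y^2)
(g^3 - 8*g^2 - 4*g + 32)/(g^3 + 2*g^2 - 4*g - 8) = (g - 8)/(g + 2)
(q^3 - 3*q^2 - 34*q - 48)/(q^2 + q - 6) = (q^2 - 6*q - 16)/(q - 2)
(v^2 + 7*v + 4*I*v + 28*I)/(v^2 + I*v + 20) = (v^2 + v*(7 + 4*I) + 28*I)/(v^2 + I*v + 20)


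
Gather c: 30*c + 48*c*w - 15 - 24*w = c*(48*w + 30) - 24*w - 15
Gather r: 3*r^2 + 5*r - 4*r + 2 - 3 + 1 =3*r^2 + r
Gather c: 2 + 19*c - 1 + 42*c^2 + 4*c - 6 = 42*c^2 + 23*c - 5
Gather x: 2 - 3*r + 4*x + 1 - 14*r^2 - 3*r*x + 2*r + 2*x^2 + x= -14*r^2 - r + 2*x^2 + x*(5 - 3*r) + 3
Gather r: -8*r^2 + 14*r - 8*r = -8*r^2 + 6*r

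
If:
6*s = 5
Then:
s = 5/6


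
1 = 1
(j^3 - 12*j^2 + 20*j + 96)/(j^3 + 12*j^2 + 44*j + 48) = (j^2 - 14*j + 48)/(j^2 + 10*j + 24)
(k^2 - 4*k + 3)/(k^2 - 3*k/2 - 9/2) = 2*(k - 1)/(2*k + 3)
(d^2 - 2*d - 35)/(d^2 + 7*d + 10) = (d - 7)/(d + 2)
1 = 1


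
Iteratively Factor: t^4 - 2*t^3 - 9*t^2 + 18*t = (t - 3)*(t^3 + t^2 - 6*t) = (t - 3)*(t + 3)*(t^2 - 2*t) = t*(t - 3)*(t + 3)*(t - 2)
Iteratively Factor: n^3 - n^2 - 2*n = (n)*(n^2 - n - 2) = n*(n + 1)*(n - 2)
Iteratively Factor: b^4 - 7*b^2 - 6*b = (b)*(b^3 - 7*b - 6) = b*(b + 1)*(b^2 - b - 6) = b*(b + 1)*(b + 2)*(b - 3)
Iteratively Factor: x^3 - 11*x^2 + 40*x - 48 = (x - 4)*(x^2 - 7*x + 12) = (x - 4)*(x - 3)*(x - 4)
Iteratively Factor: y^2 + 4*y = (y)*(y + 4)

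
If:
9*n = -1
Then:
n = -1/9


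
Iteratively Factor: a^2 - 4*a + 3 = (a - 3)*(a - 1)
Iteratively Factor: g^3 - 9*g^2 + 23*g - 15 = (g - 1)*(g^2 - 8*g + 15) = (g - 3)*(g - 1)*(g - 5)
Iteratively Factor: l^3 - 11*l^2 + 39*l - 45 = (l - 3)*(l^2 - 8*l + 15) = (l - 3)^2*(l - 5)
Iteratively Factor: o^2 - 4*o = (o - 4)*(o)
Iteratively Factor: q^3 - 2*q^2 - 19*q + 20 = (q - 1)*(q^2 - q - 20) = (q - 5)*(q - 1)*(q + 4)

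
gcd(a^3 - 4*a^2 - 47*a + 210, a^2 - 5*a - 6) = a - 6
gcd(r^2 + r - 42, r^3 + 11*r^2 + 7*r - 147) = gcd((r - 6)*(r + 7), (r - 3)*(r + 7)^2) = r + 7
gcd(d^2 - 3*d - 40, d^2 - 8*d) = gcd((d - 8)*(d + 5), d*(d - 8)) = d - 8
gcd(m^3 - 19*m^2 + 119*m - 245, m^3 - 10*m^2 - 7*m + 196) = m^2 - 14*m + 49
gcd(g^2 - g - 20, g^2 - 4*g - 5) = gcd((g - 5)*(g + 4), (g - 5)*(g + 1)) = g - 5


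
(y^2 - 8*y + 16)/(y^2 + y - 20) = (y - 4)/(y + 5)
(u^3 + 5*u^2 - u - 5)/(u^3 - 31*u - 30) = (u - 1)/(u - 6)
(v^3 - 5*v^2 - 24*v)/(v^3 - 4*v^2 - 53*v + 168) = v*(v + 3)/(v^2 + 4*v - 21)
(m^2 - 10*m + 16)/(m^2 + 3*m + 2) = (m^2 - 10*m + 16)/(m^2 + 3*m + 2)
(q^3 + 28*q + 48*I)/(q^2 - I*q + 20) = (q^2 - 4*I*q + 12)/(q - 5*I)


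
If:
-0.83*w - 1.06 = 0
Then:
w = -1.28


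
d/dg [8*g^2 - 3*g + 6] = 16*g - 3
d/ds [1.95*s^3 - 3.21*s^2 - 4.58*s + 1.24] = 5.85*s^2 - 6.42*s - 4.58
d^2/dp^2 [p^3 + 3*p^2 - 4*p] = 6*p + 6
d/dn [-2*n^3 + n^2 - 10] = 2*n*(1 - 3*n)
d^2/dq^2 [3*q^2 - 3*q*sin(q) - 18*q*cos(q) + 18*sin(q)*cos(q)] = 3*q*sin(q) + 18*q*cos(q) + 36*sin(q) - 36*sin(2*q) - 6*cos(q) + 6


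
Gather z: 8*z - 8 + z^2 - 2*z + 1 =z^2 + 6*z - 7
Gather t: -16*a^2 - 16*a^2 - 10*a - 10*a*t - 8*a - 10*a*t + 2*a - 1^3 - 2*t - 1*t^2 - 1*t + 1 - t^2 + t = -32*a^2 - 16*a - 2*t^2 + t*(-20*a - 2)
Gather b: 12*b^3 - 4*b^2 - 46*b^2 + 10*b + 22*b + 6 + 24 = 12*b^3 - 50*b^2 + 32*b + 30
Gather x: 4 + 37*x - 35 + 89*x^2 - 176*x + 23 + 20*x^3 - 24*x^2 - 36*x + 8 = 20*x^3 + 65*x^2 - 175*x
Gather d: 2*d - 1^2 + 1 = 2*d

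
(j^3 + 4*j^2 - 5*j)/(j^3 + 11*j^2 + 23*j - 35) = j/(j + 7)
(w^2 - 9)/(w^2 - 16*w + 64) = (w^2 - 9)/(w^2 - 16*w + 64)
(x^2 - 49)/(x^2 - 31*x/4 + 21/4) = 4*(x + 7)/(4*x - 3)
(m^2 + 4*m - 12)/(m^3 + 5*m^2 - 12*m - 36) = (m - 2)/(m^2 - m - 6)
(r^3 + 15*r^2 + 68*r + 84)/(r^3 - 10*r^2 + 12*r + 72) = (r^2 + 13*r + 42)/(r^2 - 12*r + 36)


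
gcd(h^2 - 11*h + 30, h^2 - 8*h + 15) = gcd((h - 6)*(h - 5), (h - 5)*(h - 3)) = h - 5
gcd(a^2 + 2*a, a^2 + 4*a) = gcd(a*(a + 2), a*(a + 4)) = a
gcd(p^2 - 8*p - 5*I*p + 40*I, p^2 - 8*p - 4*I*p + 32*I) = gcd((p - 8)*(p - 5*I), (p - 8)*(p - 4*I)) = p - 8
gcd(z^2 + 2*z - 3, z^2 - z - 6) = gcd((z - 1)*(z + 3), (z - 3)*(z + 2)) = 1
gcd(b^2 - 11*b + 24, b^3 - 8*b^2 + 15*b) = b - 3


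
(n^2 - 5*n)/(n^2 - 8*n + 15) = n/(n - 3)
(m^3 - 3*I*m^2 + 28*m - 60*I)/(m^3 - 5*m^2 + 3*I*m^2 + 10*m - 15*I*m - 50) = (m - 6*I)/(m - 5)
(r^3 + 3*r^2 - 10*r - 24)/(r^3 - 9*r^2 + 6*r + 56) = (r^2 + r - 12)/(r^2 - 11*r + 28)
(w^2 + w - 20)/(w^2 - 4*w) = (w + 5)/w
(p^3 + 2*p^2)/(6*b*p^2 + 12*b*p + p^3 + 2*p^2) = p/(6*b + p)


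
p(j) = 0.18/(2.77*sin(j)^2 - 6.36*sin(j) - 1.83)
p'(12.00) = 0.25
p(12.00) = 0.08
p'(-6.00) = 0.07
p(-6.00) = -0.05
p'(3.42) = -84.45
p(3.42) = 1.42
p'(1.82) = -0.00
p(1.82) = -0.03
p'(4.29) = -0.02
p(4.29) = 0.03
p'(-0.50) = 0.41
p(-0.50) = 0.10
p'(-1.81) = -0.01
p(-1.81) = 0.03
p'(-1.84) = -0.01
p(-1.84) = 0.03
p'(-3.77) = -0.02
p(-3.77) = -0.04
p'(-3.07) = -0.65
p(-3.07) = -0.13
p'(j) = 0.18*(-5.54*sin(j)*cos(j) + 6.36*cos(j))/(2.77*sin(j)^2 - 6.36*sin(j) - 1.83)^2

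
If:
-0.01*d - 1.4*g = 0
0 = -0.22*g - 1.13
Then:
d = 719.09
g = -5.14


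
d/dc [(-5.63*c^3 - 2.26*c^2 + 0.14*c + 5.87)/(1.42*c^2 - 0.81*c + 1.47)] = (-7.9946*c^4 + 9.1206*c^3 - 23.1965*c^2 - 23.3152*c + 4.9605)/(2.0164*c^4 - 2.3004*c^3 + 4.8309*c^2 - 2.3814*c + 2.1609)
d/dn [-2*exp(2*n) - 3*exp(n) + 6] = (-4*exp(n) - 3)*exp(n)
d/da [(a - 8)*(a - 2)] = 2*a - 10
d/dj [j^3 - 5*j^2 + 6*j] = 3*j^2 - 10*j + 6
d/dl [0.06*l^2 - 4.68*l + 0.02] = 0.12*l - 4.68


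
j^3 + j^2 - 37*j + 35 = (j - 5)*(j - 1)*(j + 7)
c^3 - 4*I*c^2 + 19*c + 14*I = (c - 7*I)*(c + I)*(c + 2*I)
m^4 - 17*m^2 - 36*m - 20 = (m - 5)*(m + 1)*(m + 2)^2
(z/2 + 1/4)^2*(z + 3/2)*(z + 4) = z^4/4 + 13*z^3/8 + 47*z^2/16 + 59*z/32 + 3/8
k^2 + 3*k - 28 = (k - 4)*(k + 7)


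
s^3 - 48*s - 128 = (s - 8)*(s + 4)^2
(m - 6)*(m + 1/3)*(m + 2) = m^3 - 11*m^2/3 - 40*m/3 - 4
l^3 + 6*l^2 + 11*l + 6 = (l + 1)*(l + 2)*(l + 3)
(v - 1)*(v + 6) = v^2 + 5*v - 6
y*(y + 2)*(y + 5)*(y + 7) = y^4 + 14*y^3 + 59*y^2 + 70*y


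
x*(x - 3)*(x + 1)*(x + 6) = x^4 + 4*x^3 - 15*x^2 - 18*x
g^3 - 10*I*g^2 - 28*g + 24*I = (g - 6*I)*(g - 2*I)^2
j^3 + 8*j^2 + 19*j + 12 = (j + 1)*(j + 3)*(j + 4)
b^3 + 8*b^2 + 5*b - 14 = (b - 1)*(b + 2)*(b + 7)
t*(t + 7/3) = t^2 + 7*t/3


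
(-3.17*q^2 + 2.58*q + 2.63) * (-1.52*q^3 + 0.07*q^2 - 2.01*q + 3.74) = 4.8184*q^5 - 4.1435*q^4 + 2.5547*q^3 - 16.8575*q^2 + 4.3629*q + 9.8362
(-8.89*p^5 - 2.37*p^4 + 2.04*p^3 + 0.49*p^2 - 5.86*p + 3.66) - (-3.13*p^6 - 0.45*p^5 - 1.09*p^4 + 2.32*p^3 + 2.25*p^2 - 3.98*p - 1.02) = 3.13*p^6 - 8.44*p^5 - 1.28*p^4 - 0.28*p^3 - 1.76*p^2 - 1.88*p + 4.68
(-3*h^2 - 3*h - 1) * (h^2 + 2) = -3*h^4 - 3*h^3 - 7*h^2 - 6*h - 2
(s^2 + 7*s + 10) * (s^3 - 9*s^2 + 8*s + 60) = s^5 - 2*s^4 - 45*s^3 + 26*s^2 + 500*s + 600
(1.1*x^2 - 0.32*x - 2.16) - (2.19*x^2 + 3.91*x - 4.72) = -1.09*x^2 - 4.23*x + 2.56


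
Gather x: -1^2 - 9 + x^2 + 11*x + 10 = x^2 + 11*x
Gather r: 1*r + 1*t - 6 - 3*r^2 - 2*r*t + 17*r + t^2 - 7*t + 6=-3*r^2 + r*(18 - 2*t) + t^2 - 6*t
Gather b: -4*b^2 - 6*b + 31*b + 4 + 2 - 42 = -4*b^2 + 25*b - 36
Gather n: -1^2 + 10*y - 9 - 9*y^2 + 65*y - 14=-9*y^2 + 75*y - 24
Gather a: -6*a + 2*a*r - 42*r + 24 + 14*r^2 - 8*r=a*(2*r - 6) + 14*r^2 - 50*r + 24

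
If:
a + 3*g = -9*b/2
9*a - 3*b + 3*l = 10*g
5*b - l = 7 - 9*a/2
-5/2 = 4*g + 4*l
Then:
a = 2367/530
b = -741/212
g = 7959/2120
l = -2321/530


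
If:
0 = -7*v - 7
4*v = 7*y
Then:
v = -1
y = -4/7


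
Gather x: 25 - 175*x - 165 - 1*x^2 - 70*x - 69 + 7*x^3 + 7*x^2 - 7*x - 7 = 7*x^3 + 6*x^2 - 252*x - 216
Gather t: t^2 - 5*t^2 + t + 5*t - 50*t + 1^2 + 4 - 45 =-4*t^2 - 44*t - 40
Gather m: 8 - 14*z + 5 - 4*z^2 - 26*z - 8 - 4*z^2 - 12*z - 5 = -8*z^2 - 52*z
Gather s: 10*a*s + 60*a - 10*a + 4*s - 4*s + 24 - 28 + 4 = 10*a*s + 50*a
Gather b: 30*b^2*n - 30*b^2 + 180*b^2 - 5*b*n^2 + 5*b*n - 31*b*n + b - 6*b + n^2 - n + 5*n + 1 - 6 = b^2*(30*n + 150) + b*(-5*n^2 - 26*n - 5) + n^2 + 4*n - 5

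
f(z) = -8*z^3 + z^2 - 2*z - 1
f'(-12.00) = -3482.00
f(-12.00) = 13991.00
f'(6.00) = -854.00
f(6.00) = -1705.00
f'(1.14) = -30.91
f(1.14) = -13.83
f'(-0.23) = -3.73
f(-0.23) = -0.39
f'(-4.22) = -437.84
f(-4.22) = 626.46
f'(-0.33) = -5.27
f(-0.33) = 0.06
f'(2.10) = -103.64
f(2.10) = -74.88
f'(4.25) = -427.00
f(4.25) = -605.56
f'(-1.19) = -38.37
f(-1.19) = 16.28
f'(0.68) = -11.74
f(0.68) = -4.41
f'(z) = -24*z^2 + 2*z - 2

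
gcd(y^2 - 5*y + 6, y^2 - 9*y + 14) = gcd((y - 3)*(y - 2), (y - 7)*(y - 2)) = y - 2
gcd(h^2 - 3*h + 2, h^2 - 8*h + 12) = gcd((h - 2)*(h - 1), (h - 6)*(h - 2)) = h - 2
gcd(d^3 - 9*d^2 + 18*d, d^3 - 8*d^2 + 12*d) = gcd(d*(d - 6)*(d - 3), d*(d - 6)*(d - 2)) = d^2 - 6*d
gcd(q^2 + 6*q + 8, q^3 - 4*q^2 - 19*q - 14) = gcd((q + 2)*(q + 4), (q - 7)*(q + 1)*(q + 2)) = q + 2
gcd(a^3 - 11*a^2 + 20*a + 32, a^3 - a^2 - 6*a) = 1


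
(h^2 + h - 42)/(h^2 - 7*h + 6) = (h + 7)/(h - 1)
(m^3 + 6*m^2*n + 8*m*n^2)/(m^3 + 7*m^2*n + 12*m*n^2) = (m + 2*n)/(m + 3*n)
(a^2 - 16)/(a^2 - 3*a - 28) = (a - 4)/(a - 7)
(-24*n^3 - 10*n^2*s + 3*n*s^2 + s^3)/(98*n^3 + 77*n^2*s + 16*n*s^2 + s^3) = (-12*n^2 + n*s + s^2)/(49*n^2 + 14*n*s + s^2)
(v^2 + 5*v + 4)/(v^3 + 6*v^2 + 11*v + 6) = (v + 4)/(v^2 + 5*v + 6)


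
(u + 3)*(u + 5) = u^2 + 8*u + 15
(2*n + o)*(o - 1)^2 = 2*n*o^2 - 4*n*o + 2*n + o^3 - 2*o^2 + o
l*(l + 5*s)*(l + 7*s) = l^3 + 12*l^2*s + 35*l*s^2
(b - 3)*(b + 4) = b^2 + b - 12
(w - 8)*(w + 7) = w^2 - w - 56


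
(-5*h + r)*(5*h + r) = -25*h^2 + r^2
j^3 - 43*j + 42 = (j - 6)*(j - 1)*(j + 7)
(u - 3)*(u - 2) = u^2 - 5*u + 6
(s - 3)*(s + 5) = s^2 + 2*s - 15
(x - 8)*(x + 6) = x^2 - 2*x - 48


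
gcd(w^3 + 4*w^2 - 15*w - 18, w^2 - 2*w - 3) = w^2 - 2*w - 3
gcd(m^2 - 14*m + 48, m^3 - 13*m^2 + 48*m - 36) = m - 6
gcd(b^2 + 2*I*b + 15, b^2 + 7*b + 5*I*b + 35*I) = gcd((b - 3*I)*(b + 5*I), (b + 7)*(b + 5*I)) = b + 5*I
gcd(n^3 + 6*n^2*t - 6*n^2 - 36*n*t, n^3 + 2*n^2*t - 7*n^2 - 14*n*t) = n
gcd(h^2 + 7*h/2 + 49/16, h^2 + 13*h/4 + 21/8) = h + 7/4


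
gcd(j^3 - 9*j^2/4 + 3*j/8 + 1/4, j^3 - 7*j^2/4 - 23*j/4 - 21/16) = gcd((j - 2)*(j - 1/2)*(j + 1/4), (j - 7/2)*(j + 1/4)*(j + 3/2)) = j + 1/4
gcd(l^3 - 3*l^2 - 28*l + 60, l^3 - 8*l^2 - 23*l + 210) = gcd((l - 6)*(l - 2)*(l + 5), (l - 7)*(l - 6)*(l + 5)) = l^2 - l - 30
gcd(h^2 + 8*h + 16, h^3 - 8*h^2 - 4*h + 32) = 1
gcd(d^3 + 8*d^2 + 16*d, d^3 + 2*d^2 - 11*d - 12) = d + 4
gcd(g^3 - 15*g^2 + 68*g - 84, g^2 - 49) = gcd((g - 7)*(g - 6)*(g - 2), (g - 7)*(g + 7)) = g - 7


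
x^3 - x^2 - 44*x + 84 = (x - 6)*(x - 2)*(x + 7)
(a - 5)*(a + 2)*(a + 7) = a^3 + 4*a^2 - 31*a - 70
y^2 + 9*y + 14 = (y + 2)*(y + 7)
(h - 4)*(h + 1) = h^2 - 3*h - 4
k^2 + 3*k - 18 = (k - 3)*(k + 6)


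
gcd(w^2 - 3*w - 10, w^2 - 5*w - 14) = w + 2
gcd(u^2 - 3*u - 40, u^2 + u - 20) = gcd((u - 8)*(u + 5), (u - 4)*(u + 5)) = u + 5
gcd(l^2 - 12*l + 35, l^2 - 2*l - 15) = l - 5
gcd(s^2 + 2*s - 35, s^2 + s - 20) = 1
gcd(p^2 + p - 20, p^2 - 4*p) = p - 4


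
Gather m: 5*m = 5*m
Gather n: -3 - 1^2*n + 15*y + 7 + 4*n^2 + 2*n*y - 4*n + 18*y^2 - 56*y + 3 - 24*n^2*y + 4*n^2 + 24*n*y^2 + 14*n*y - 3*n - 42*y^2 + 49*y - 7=n^2*(8 - 24*y) + n*(24*y^2 + 16*y - 8) - 24*y^2 + 8*y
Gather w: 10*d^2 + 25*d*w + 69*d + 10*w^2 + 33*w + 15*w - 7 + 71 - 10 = 10*d^2 + 69*d + 10*w^2 + w*(25*d + 48) + 54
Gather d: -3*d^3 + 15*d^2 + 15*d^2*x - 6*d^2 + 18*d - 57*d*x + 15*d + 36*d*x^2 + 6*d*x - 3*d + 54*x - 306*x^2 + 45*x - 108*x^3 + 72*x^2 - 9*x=-3*d^3 + d^2*(15*x + 9) + d*(36*x^2 - 51*x + 30) - 108*x^3 - 234*x^2 + 90*x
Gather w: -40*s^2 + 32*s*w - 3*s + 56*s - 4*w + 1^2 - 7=-40*s^2 + 53*s + w*(32*s - 4) - 6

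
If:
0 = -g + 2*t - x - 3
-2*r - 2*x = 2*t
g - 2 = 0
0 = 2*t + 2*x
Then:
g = 2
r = 0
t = 5/3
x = -5/3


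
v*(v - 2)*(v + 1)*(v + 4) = v^4 + 3*v^3 - 6*v^2 - 8*v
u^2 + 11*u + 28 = (u + 4)*(u + 7)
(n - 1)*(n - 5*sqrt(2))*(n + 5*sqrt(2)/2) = n^3 - 5*sqrt(2)*n^2/2 - n^2 - 25*n + 5*sqrt(2)*n/2 + 25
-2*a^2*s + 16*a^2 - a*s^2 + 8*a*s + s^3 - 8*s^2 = (-2*a + s)*(a + s)*(s - 8)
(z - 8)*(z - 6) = z^2 - 14*z + 48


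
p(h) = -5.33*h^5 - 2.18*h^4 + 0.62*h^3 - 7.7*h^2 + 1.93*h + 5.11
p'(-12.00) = -537091.67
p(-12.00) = 1278871.87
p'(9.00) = -181193.54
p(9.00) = -329183.39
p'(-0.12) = 3.81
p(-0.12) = 4.77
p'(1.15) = -73.19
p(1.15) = -16.44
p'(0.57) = -10.67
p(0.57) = 3.27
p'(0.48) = -7.41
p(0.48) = 4.08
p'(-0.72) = 10.08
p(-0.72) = -0.06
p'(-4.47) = -9752.89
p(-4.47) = 8428.77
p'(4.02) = -7556.29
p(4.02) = -6236.35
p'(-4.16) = -7255.30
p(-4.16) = 5806.71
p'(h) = -26.65*h^4 - 8.72*h^3 + 1.86*h^2 - 15.4*h + 1.93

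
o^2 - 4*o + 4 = (o - 2)^2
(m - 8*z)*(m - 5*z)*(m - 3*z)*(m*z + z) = m^4*z - 16*m^3*z^2 + m^3*z + 79*m^2*z^3 - 16*m^2*z^2 - 120*m*z^4 + 79*m*z^3 - 120*z^4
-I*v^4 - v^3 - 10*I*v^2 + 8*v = v*(v - 4*I)*(v + 2*I)*(-I*v + 1)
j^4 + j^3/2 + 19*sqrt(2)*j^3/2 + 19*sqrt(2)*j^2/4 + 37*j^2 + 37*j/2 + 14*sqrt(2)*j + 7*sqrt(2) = (j + 1/2)*(j + sqrt(2)/2)*(j + 2*sqrt(2))*(j + 7*sqrt(2))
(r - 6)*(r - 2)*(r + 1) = r^3 - 7*r^2 + 4*r + 12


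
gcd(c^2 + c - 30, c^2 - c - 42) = c + 6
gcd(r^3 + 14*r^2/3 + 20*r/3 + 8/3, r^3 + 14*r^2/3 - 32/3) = r + 2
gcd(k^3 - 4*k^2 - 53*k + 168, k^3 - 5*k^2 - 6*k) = 1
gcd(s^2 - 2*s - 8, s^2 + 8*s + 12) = s + 2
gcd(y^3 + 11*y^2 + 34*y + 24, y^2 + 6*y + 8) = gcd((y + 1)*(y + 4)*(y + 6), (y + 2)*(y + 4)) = y + 4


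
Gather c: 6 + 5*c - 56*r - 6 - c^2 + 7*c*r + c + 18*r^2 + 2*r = -c^2 + c*(7*r + 6) + 18*r^2 - 54*r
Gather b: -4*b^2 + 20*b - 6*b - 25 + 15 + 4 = -4*b^2 + 14*b - 6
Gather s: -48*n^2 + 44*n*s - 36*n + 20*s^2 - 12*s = -48*n^2 - 36*n + 20*s^2 + s*(44*n - 12)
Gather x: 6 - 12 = -6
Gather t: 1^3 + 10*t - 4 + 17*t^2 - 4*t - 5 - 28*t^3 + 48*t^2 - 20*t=-28*t^3 + 65*t^2 - 14*t - 8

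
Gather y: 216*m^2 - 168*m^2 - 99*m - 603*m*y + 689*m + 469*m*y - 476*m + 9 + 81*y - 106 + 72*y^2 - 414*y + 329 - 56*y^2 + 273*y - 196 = 48*m^2 + 114*m + 16*y^2 + y*(-134*m - 60) + 36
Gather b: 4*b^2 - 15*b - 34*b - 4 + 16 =4*b^2 - 49*b + 12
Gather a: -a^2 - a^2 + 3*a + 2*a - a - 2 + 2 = -2*a^2 + 4*a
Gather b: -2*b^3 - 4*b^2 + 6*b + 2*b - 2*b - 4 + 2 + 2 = -2*b^3 - 4*b^2 + 6*b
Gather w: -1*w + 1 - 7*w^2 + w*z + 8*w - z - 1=-7*w^2 + w*(z + 7) - z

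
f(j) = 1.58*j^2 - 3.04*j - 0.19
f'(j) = 3.16*j - 3.04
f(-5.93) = 73.40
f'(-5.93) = -21.78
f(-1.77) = 10.14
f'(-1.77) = -8.63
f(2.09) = 0.36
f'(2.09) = 3.56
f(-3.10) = 24.42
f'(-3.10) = -12.84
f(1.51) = -1.18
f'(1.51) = 1.73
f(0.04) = -0.31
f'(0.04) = -2.91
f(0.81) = -1.62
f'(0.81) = -0.48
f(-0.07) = 0.03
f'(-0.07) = -3.26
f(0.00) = -0.19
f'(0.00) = -3.04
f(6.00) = 38.45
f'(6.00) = 15.92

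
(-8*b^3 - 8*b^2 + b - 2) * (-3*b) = 24*b^4 + 24*b^3 - 3*b^2 + 6*b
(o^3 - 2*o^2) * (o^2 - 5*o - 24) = o^5 - 7*o^4 - 14*o^3 + 48*o^2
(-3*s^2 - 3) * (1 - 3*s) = 9*s^3 - 3*s^2 + 9*s - 3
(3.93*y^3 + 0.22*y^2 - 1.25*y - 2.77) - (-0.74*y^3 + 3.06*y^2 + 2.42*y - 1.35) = 4.67*y^3 - 2.84*y^2 - 3.67*y - 1.42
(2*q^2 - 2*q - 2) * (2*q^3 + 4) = 4*q^5 - 4*q^4 - 4*q^3 + 8*q^2 - 8*q - 8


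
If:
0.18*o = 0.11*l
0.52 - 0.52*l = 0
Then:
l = 1.00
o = 0.61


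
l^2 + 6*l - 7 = (l - 1)*(l + 7)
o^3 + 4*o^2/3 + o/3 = o*(o + 1/3)*(o + 1)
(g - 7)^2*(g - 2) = g^3 - 16*g^2 + 77*g - 98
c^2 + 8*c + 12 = (c + 2)*(c + 6)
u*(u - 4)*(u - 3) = u^3 - 7*u^2 + 12*u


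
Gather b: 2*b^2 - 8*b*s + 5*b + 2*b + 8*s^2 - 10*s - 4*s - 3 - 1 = 2*b^2 + b*(7 - 8*s) + 8*s^2 - 14*s - 4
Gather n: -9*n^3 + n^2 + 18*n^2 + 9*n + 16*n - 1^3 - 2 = -9*n^3 + 19*n^2 + 25*n - 3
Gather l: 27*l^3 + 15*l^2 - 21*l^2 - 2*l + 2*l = 27*l^3 - 6*l^2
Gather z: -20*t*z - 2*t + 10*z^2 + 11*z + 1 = -2*t + 10*z^2 + z*(11 - 20*t) + 1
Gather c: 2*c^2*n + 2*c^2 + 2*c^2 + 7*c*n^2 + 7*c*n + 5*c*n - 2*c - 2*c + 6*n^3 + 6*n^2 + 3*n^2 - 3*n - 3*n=c^2*(2*n + 4) + c*(7*n^2 + 12*n - 4) + 6*n^3 + 9*n^2 - 6*n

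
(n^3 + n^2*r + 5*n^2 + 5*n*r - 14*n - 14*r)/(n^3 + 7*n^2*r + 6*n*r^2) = (n^2 + 5*n - 14)/(n*(n + 6*r))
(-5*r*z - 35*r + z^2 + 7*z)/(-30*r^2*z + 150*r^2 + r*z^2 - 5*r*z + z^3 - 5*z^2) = (z + 7)/(6*r*z - 30*r + z^2 - 5*z)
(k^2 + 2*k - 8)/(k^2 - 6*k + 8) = (k + 4)/(k - 4)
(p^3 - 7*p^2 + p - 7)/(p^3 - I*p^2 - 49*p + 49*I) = (p + I)/(p + 7)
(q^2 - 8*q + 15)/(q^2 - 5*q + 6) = (q - 5)/(q - 2)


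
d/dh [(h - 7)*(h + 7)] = 2*h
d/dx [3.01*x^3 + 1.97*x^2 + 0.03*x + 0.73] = 9.03*x^2 + 3.94*x + 0.03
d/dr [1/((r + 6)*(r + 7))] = (-2*r - 13)/(r^4 + 26*r^3 + 253*r^2 + 1092*r + 1764)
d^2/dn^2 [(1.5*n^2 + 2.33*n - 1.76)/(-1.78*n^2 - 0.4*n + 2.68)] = (-7.105427357601e-15*n^4 - 12.628744*n^3 - 9.47529599999999*n^2 - 59.171472*n - 9.187712)/(5.639752*n^6 + 3.80208*n^5 - 24.619536*n^4 - 11.38496*n^3 + 37.067616*n^2 + 8.61888*n - 19.248832)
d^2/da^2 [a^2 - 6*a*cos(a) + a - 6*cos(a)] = 6*a*cos(a) + 12*sin(a) + 6*cos(a) + 2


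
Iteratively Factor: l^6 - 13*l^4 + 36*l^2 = (l - 2)*(l^5 + 2*l^4 - 9*l^3 - 18*l^2) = l*(l - 2)*(l^4 + 2*l^3 - 9*l^2 - 18*l) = l*(l - 3)*(l - 2)*(l^3 + 5*l^2 + 6*l) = l*(l - 3)*(l - 2)*(l + 3)*(l^2 + 2*l) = l^2*(l - 3)*(l - 2)*(l + 3)*(l + 2)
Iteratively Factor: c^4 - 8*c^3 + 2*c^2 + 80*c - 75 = (c + 3)*(c^3 - 11*c^2 + 35*c - 25) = (c - 1)*(c + 3)*(c^2 - 10*c + 25) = (c - 5)*(c - 1)*(c + 3)*(c - 5)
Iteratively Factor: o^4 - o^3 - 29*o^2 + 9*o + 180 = (o + 3)*(o^3 - 4*o^2 - 17*o + 60) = (o - 3)*(o + 3)*(o^2 - o - 20) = (o - 3)*(o + 3)*(o + 4)*(o - 5)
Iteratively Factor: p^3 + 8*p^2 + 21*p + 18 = (p + 3)*(p^2 + 5*p + 6) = (p + 2)*(p + 3)*(p + 3)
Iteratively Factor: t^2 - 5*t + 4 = (t - 4)*(t - 1)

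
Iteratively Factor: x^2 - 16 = (x + 4)*(x - 4)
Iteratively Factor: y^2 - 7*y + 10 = (y - 5)*(y - 2)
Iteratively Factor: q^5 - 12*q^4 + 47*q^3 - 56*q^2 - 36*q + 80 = (q - 2)*(q^4 - 10*q^3 + 27*q^2 - 2*q - 40) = (q - 5)*(q - 2)*(q^3 - 5*q^2 + 2*q + 8) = (q - 5)*(q - 2)*(q + 1)*(q^2 - 6*q + 8) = (q - 5)*(q - 2)^2*(q + 1)*(q - 4)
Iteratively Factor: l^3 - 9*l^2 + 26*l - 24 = (l - 2)*(l^2 - 7*l + 12) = (l - 3)*(l - 2)*(l - 4)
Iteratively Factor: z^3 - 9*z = (z)*(z^2 - 9) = z*(z + 3)*(z - 3)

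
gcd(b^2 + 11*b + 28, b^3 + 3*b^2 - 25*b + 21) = b + 7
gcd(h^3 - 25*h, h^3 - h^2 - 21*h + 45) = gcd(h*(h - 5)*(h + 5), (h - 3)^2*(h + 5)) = h + 5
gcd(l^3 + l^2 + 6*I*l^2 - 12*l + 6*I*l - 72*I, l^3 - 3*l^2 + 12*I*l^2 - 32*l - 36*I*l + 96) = l - 3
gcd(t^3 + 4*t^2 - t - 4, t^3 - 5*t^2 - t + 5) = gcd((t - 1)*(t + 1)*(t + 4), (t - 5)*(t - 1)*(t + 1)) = t^2 - 1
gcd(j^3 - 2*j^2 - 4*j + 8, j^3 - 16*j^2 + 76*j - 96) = j - 2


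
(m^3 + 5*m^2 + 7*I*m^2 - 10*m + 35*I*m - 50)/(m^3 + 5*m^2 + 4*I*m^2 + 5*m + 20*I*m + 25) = (m + 2*I)/(m - I)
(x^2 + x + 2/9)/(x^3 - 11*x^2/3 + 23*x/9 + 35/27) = 3*(3*x + 2)/(9*x^2 - 36*x + 35)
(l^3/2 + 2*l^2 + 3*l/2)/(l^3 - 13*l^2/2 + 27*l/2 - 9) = l*(l^2 + 4*l + 3)/(2*l^3 - 13*l^2 + 27*l - 18)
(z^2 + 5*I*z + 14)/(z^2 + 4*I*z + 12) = (z + 7*I)/(z + 6*I)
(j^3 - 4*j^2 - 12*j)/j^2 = j - 4 - 12/j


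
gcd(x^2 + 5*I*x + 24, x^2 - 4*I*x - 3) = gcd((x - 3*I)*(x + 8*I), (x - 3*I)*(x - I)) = x - 3*I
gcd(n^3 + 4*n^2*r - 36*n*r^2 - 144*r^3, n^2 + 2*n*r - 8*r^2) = n + 4*r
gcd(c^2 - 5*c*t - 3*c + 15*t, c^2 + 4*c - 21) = c - 3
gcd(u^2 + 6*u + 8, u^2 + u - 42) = 1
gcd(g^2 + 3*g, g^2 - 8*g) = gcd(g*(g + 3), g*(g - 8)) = g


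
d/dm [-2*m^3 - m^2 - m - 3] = -6*m^2 - 2*m - 1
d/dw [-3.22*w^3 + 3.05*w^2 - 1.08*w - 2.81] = -9.66*w^2 + 6.1*w - 1.08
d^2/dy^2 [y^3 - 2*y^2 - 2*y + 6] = 6*y - 4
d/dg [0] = 0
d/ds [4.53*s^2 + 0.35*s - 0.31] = 9.06*s + 0.35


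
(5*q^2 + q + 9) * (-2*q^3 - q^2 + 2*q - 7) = -10*q^5 - 7*q^4 - 9*q^3 - 42*q^2 + 11*q - 63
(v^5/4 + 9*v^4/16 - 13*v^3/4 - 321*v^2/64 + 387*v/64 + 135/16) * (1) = v^5/4 + 9*v^4/16 - 13*v^3/4 - 321*v^2/64 + 387*v/64 + 135/16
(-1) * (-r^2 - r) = r^2 + r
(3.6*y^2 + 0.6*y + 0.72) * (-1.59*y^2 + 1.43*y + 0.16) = -5.724*y^4 + 4.194*y^3 + 0.2892*y^2 + 1.1256*y + 0.1152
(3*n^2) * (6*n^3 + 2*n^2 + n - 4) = 18*n^5 + 6*n^4 + 3*n^3 - 12*n^2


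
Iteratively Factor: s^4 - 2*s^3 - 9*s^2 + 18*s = (s - 2)*(s^3 - 9*s) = s*(s - 2)*(s^2 - 9) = s*(s - 2)*(s + 3)*(s - 3)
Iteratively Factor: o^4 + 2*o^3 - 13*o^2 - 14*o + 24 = (o - 1)*(o^3 + 3*o^2 - 10*o - 24) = (o - 1)*(o + 4)*(o^2 - o - 6) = (o - 3)*(o - 1)*(o + 4)*(o + 2)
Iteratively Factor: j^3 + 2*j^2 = (j)*(j^2 + 2*j) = j*(j + 2)*(j)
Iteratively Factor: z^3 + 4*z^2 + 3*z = (z + 1)*(z^2 + 3*z) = z*(z + 1)*(z + 3)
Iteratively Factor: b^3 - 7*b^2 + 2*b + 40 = (b - 4)*(b^2 - 3*b - 10) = (b - 5)*(b - 4)*(b + 2)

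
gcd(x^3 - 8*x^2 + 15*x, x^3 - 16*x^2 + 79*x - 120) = x^2 - 8*x + 15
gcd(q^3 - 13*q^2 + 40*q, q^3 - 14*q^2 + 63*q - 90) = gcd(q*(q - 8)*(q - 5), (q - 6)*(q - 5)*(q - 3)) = q - 5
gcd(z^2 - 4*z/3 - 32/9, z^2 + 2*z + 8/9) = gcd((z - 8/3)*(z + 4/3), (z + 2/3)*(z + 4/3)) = z + 4/3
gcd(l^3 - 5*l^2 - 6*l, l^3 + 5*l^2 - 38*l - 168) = l - 6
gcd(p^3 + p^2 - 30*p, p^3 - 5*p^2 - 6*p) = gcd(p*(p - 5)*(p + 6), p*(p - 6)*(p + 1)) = p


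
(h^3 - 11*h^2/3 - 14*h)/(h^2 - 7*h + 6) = h*(3*h + 7)/(3*(h - 1))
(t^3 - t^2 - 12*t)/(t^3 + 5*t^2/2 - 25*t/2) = 2*(t^2 - t - 12)/(2*t^2 + 5*t - 25)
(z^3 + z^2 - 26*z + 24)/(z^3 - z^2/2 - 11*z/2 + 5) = 2*(z^2 + 2*z - 24)/(2*z^2 + z - 10)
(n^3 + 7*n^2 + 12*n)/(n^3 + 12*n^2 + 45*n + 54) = n*(n + 4)/(n^2 + 9*n + 18)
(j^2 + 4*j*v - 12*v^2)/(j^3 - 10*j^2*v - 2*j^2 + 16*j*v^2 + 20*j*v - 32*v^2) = (-j - 6*v)/(-j^2 + 8*j*v + 2*j - 16*v)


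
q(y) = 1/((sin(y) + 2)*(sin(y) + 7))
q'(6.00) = -0.06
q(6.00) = 0.09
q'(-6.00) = -0.03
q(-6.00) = 0.06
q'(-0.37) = -0.07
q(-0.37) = 0.09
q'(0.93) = -0.01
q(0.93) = 0.05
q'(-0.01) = -0.05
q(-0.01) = 0.07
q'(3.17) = 0.05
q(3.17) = 0.07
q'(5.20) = -0.07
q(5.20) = 0.15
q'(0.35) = -0.03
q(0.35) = 0.06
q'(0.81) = -0.02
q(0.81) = 0.05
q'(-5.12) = -0.01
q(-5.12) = 0.04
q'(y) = -cos(y)/((sin(y) + 2)*(sin(y) + 7)^2) - cos(y)/((sin(y) + 2)^2*(sin(y) + 7))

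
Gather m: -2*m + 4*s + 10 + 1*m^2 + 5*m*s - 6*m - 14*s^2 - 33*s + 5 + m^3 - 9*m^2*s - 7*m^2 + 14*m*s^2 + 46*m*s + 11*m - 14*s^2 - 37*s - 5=m^3 + m^2*(-9*s - 6) + m*(14*s^2 + 51*s + 3) - 28*s^2 - 66*s + 10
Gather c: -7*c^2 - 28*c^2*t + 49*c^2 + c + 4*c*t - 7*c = c^2*(42 - 28*t) + c*(4*t - 6)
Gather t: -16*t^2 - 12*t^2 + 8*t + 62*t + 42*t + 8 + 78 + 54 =-28*t^2 + 112*t + 140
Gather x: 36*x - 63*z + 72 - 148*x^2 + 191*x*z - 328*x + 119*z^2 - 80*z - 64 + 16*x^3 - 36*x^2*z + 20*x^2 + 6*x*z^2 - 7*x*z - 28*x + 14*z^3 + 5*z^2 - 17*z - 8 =16*x^3 + x^2*(-36*z - 128) + x*(6*z^2 + 184*z - 320) + 14*z^3 + 124*z^2 - 160*z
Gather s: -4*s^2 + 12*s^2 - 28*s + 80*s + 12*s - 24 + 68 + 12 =8*s^2 + 64*s + 56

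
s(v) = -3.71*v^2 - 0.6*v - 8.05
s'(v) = -7.42*v - 0.6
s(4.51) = -86.22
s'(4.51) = -34.06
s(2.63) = -35.29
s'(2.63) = -20.11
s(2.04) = -24.71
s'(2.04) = -15.74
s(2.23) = -27.84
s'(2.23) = -17.15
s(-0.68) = -9.36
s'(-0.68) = 4.45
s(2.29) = -28.88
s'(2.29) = -17.59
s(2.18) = -26.99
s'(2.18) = -16.78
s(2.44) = -31.60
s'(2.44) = -18.70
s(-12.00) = -535.09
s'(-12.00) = 88.44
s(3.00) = -43.24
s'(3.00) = -22.86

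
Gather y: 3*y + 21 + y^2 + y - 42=y^2 + 4*y - 21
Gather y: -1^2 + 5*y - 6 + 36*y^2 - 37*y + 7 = 36*y^2 - 32*y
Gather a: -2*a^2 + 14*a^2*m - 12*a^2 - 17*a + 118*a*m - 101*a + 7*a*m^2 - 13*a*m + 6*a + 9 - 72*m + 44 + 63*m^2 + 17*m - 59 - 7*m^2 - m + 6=a^2*(14*m - 14) + a*(7*m^2 + 105*m - 112) + 56*m^2 - 56*m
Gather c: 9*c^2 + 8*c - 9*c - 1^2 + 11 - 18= 9*c^2 - c - 8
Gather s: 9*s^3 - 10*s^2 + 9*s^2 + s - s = 9*s^3 - s^2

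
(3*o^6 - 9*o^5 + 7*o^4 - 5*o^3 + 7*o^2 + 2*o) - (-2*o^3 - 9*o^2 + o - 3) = 3*o^6 - 9*o^5 + 7*o^4 - 3*o^3 + 16*o^2 + o + 3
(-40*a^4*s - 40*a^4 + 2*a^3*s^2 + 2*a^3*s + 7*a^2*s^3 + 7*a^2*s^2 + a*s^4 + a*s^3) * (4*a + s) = -160*a^5*s - 160*a^5 - 32*a^4*s^2 - 32*a^4*s + 30*a^3*s^3 + 30*a^3*s^2 + 11*a^2*s^4 + 11*a^2*s^3 + a*s^5 + a*s^4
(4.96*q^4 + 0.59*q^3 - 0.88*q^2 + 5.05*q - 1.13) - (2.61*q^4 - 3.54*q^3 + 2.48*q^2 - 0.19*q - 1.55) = 2.35*q^4 + 4.13*q^3 - 3.36*q^2 + 5.24*q + 0.42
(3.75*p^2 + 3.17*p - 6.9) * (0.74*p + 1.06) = 2.775*p^3 + 6.3208*p^2 - 1.7458*p - 7.314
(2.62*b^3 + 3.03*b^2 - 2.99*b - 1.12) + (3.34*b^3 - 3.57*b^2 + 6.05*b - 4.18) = 5.96*b^3 - 0.54*b^2 + 3.06*b - 5.3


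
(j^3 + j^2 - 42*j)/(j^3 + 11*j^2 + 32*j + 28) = j*(j - 6)/(j^2 + 4*j + 4)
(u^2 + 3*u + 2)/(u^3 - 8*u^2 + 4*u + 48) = (u + 1)/(u^2 - 10*u + 24)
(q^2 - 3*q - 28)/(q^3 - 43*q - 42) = (q + 4)/(q^2 + 7*q + 6)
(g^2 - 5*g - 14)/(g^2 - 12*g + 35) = (g + 2)/(g - 5)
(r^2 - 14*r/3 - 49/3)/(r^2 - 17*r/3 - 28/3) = (3*r + 7)/(3*r + 4)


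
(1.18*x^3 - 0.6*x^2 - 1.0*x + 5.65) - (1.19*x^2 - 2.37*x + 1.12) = 1.18*x^3 - 1.79*x^2 + 1.37*x + 4.53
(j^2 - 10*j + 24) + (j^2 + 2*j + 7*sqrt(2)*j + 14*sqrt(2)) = 2*j^2 - 8*j + 7*sqrt(2)*j + 14*sqrt(2) + 24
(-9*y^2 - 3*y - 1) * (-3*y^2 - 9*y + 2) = 27*y^4 + 90*y^3 + 12*y^2 + 3*y - 2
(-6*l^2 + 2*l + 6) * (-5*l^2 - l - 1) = 30*l^4 - 4*l^3 - 26*l^2 - 8*l - 6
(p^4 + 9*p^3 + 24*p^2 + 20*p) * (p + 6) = p^5 + 15*p^4 + 78*p^3 + 164*p^2 + 120*p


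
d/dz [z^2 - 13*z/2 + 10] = 2*z - 13/2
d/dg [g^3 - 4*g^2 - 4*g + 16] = 3*g^2 - 8*g - 4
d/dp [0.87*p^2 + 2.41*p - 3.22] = 1.74*p + 2.41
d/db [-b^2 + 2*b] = 2 - 2*b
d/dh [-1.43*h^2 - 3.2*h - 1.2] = -2.86*h - 3.2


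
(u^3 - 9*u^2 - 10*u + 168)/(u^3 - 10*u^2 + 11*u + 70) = (u^2 - 2*u - 24)/(u^2 - 3*u - 10)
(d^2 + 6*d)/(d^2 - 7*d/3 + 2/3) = 3*d*(d + 6)/(3*d^2 - 7*d + 2)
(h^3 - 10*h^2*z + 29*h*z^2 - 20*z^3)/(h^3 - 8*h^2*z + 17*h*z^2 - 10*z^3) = (-h + 4*z)/(-h + 2*z)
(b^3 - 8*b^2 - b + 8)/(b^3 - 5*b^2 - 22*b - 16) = (b - 1)/(b + 2)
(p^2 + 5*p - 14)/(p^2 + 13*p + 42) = (p - 2)/(p + 6)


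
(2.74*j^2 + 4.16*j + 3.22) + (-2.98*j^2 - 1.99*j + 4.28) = -0.24*j^2 + 2.17*j + 7.5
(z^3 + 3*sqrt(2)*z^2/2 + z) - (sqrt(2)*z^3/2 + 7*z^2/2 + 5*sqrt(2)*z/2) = -sqrt(2)*z^3/2 + z^3 - 7*z^2/2 + 3*sqrt(2)*z^2/2 - 5*sqrt(2)*z/2 + z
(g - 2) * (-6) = 12 - 6*g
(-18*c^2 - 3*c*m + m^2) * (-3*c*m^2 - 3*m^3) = 54*c^3*m^2 + 63*c^2*m^3 + 6*c*m^4 - 3*m^5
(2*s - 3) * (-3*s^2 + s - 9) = -6*s^3 + 11*s^2 - 21*s + 27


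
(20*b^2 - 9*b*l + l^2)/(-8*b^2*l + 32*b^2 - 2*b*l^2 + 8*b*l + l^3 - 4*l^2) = (-5*b + l)/(2*b*l - 8*b + l^2 - 4*l)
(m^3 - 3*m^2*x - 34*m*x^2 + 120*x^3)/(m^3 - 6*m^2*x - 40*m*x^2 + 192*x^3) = (-m + 5*x)/(-m + 8*x)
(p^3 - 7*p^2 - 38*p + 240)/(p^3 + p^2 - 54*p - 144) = (p - 5)/(p + 3)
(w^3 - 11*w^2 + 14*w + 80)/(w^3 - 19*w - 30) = (w - 8)/(w + 3)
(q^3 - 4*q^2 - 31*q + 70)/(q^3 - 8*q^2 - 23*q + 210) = (q - 2)/(q - 6)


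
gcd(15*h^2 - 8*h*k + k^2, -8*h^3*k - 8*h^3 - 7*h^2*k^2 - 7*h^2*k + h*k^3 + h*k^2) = 1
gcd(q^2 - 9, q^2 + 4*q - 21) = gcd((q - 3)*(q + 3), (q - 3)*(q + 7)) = q - 3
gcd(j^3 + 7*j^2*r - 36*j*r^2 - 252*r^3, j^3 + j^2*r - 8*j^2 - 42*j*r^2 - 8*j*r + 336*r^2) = -j^2 - j*r + 42*r^2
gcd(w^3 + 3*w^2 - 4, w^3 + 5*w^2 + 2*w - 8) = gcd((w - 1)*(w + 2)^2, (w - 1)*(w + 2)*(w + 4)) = w^2 + w - 2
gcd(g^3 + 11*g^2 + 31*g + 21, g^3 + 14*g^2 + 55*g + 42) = g^2 + 8*g + 7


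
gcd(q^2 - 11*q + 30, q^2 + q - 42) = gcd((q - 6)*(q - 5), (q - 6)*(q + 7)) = q - 6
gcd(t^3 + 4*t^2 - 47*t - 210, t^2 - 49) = t - 7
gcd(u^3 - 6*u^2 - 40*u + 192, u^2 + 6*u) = u + 6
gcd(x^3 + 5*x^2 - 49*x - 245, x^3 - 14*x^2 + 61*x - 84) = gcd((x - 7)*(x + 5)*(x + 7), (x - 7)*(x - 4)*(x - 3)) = x - 7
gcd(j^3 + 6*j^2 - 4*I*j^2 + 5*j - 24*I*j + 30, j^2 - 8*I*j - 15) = j - 5*I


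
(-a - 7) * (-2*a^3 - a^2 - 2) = 2*a^4 + 15*a^3 + 7*a^2 + 2*a + 14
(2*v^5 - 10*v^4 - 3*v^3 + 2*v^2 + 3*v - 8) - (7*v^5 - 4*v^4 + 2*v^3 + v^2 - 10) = -5*v^5 - 6*v^4 - 5*v^3 + v^2 + 3*v + 2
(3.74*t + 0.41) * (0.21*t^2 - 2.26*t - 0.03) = 0.7854*t^3 - 8.3663*t^2 - 1.0388*t - 0.0123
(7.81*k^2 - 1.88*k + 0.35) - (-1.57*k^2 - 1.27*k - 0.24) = 9.38*k^2 - 0.61*k + 0.59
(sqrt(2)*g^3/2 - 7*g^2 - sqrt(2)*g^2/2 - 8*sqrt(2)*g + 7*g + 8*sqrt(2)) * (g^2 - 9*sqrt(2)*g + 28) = sqrt(2)*g^5/2 - 16*g^4 - sqrt(2)*g^4/2 + 16*g^3 + 69*sqrt(2)*g^3 - 69*sqrt(2)*g^2 - 52*g^2 - 224*sqrt(2)*g + 52*g + 224*sqrt(2)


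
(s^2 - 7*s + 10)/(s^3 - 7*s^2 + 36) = (s^2 - 7*s + 10)/(s^3 - 7*s^2 + 36)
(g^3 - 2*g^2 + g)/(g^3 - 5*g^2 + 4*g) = (g - 1)/(g - 4)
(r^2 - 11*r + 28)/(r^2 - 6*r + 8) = (r - 7)/(r - 2)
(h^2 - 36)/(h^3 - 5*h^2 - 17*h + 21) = (h^2 - 36)/(h^3 - 5*h^2 - 17*h + 21)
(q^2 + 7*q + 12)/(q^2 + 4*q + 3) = (q + 4)/(q + 1)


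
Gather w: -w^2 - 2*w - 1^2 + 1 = -w^2 - 2*w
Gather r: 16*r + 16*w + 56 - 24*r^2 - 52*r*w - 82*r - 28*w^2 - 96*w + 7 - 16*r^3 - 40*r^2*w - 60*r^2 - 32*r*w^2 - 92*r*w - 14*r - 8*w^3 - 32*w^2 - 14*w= -16*r^3 + r^2*(-40*w - 84) + r*(-32*w^2 - 144*w - 80) - 8*w^3 - 60*w^2 - 94*w + 63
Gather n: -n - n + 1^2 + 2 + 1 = 4 - 2*n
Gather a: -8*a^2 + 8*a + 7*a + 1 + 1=-8*a^2 + 15*a + 2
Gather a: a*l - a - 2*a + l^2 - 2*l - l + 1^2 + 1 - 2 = a*(l - 3) + l^2 - 3*l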